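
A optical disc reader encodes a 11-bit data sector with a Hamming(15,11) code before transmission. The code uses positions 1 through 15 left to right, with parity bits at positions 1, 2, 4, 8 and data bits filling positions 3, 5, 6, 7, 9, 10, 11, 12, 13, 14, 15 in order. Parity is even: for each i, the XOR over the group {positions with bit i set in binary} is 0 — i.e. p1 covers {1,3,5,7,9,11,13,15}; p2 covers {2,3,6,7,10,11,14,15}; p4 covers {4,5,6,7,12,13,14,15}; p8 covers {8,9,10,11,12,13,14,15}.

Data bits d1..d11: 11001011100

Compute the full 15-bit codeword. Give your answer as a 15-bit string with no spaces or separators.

101110001011100

Place data at non-parity positions: p1 p2 1 p4 1 0 0 p8 1 0 1 1 1 0 0
p1 (pos 1,3,5,7,9,11,13,15): XOR of data positions = 1⊕1⊕0⊕1⊕1⊕1⊕0 = 1
p2 (pos 2,3,6,7,10,11,14,15): XOR of data positions = 1⊕0⊕0⊕0⊕1⊕0⊕0 = 0
p4 (pos 4,5,6,7,12,13,14,15): XOR of data positions = 1⊕0⊕0⊕1⊕1⊕0⊕0 = 1
p8 (pos 8,9,10,11,12,13,14,15): XOR of data positions = 1⊕0⊕1⊕1⊕1⊕0⊕0 = 0
Codeword: 101110001011100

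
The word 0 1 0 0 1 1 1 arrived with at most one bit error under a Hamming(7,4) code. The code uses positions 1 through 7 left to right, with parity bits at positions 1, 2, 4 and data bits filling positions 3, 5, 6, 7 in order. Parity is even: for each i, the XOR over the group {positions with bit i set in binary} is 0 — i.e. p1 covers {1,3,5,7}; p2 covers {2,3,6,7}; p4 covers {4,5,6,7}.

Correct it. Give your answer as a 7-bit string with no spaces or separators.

0100101

s1 (pos 1,3,5,7): 0⊕0⊕1⊕1 = 0
s2 (pos 2,3,6,7): 1⊕0⊕1⊕1 = 1
s4 (pos 4,5,6,7): 0⊕1⊕1⊕1 = 1
Syndrome s4…s1 = 110 → error at position 6.
Flip position 6: 0100111 → 0100101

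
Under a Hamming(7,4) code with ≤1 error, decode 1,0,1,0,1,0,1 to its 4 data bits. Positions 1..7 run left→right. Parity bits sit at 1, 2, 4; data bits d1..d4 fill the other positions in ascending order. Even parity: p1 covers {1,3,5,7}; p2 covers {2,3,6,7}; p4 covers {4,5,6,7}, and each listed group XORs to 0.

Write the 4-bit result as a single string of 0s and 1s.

s1 (pos 1,3,5,7): 1⊕1⊕1⊕1 = 0
s2 (pos 2,3,6,7): 0⊕1⊕0⊕1 = 0
s4 (pos 4,5,6,7): 0⊕1⊕0⊕1 = 0
Syndrome s4…s1 = 000 → no error.
Read data bits from positions 3,5,6,7: 1101

1101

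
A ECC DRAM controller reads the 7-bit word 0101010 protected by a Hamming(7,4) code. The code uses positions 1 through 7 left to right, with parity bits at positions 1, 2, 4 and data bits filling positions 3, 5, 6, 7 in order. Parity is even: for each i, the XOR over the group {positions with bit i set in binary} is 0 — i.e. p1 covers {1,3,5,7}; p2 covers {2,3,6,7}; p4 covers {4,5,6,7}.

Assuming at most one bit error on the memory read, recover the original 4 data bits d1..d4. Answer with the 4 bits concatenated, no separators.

0010

s1 (pos 1,3,5,7): 0⊕0⊕0⊕0 = 0
s2 (pos 2,3,6,7): 1⊕0⊕1⊕0 = 0
s4 (pos 4,5,6,7): 1⊕0⊕1⊕0 = 0
Syndrome s4…s1 = 000 → no error.
Read data bits from positions 3,5,6,7: 0010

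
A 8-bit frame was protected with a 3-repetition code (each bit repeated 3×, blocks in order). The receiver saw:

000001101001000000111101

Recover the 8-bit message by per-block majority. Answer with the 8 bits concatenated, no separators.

00100011

Block 1 (000): 0 ones → 0
Block 2 (001): 1 one → 0
Block 3 (101): 2 ones → 1
Block 4 (001): 1 one → 0
Block 5 (000): 0 ones → 0
Block 6 (000): 0 ones → 0
Block 7 (111): 3 ones → 1
Block 8 (101): 2 ones → 1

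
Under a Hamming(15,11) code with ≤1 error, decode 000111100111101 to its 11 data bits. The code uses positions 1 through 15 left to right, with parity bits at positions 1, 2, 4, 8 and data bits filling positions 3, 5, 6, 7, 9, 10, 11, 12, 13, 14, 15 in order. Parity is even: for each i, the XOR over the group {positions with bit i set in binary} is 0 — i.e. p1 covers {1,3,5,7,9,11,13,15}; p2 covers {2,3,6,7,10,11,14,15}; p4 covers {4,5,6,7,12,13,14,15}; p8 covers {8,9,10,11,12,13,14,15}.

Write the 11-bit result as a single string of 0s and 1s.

s1 (pos 1,3,5,7,9,11,13,15): 0⊕0⊕1⊕1⊕0⊕1⊕1⊕1 = 1
s2 (pos 2,3,6,7,10,11,14,15): 0⊕0⊕1⊕1⊕1⊕1⊕0⊕1 = 1
s4 (pos 4,5,6,7,12,13,14,15): 1⊕1⊕1⊕1⊕1⊕1⊕0⊕1 = 1
s8 (pos 8,9,10,11,12,13,14,15): 0⊕0⊕1⊕1⊕1⊕1⊕0⊕1 = 1
Syndrome s8…s1 = 1111 → error at position 15.
Flip position 15: 000111100111101 → 000111100111100
Read data bits from positions 3,5,6,7,9,10,11,12,13,14,15: 01110111100

01110111100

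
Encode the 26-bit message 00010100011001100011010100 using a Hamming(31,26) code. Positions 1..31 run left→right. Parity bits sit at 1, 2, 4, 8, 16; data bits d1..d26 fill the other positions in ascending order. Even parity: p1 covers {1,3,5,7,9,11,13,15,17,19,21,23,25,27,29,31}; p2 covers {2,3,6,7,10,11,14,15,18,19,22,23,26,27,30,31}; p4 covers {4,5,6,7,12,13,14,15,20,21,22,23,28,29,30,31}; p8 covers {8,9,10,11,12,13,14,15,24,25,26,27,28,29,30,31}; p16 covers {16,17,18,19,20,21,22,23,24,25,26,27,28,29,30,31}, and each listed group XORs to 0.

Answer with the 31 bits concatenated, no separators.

Place data at non-parity positions: p1 p2 0 p4 0 0 1 p8 0 1 0 0 0 1 1 p16 0 0 1 1 0 0 0 1 1 0 1 0 1 0 0
p1 (pos 1,3,5,7,9,11,13,15,17,19,21,23,25,27,29,31): XOR of data positions = 0⊕0⊕1⊕0⊕0⊕0⊕1⊕0⊕1⊕0⊕0⊕1⊕1⊕1⊕0 = 0
p2 (pos 2,3,6,7,10,11,14,15,18,19,22,23,26,27,30,31): XOR of data positions = 0⊕0⊕1⊕1⊕0⊕1⊕1⊕0⊕1⊕0⊕0⊕0⊕1⊕0⊕0 = 0
p4 (pos 4,5,6,7,12,13,14,15,20,21,22,23,28,29,30,31): XOR of data positions = 0⊕0⊕1⊕0⊕0⊕1⊕1⊕1⊕0⊕0⊕0⊕0⊕1⊕0⊕0 = 1
p8 (pos 8,9,10,11,12,13,14,15,24,25,26,27,28,29,30,31): XOR of data positions = 0⊕1⊕0⊕0⊕0⊕1⊕1⊕1⊕1⊕0⊕1⊕0⊕1⊕0⊕0 = 1
p16 (pos 16,17,18,19,20,21,22,23,24,25,26,27,28,29,30,31): XOR of data positions = 0⊕0⊕1⊕1⊕0⊕0⊕0⊕1⊕1⊕0⊕1⊕0⊕1⊕0⊕0 = 0
Codeword: 0001001101000110001100011010100

0001001101000110001100011010100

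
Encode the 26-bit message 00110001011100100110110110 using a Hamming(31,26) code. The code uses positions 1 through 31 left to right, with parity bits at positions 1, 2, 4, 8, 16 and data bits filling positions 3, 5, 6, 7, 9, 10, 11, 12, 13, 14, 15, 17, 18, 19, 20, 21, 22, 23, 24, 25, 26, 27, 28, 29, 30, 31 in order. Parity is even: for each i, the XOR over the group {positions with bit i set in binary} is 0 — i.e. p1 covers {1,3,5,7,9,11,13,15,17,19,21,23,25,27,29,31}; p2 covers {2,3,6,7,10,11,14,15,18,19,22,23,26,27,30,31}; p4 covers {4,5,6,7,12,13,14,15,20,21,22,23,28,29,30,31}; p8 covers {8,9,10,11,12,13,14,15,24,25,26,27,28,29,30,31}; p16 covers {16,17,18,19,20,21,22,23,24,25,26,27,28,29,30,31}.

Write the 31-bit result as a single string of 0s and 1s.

Place data at non-parity positions: p1 p2 0 p4 0 1 1 p8 0 0 0 1 0 1 1 p16 1 0 0 1 0 0 1 1 0 1 1 0 1 1 0
p1 (pos 1,3,5,7,9,11,13,15,17,19,21,23,25,27,29,31): XOR of data positions = 0⊕0⊕1⊕0⊕0⊕0⊕1⊕1⊕0⊕0⊕1⊕0⊕1⊕1⊕0 = 0
p2 (pos 2,3,6,7,10,11,14,15,18,19,22,23,26,27,30,31): XOR of data positions = 0⊕1⊕1⊕0⊕0⊕1⊕1⊕0⊕0⊕0⊕1⊕1⊕1⊕1⊕0 = 0
p4 (pos 4,5,6,7,12,13,14,15,20,21,22,23,28,29,30,31): XOR of data positions = 0⊕1⊕1⊕1⊕0⊕1⊕1⊕1⊕0⊕0⊕1⊕0⊕1⊕1⊕0 = 1
p8 (pos 8,9,10,11,12,13,14,15,24,25,26,27,28,29,30,31): XOR of data positions = 0⊕0⊕0⊕1⊕0⊕1⊕1⊕1⊕0⊕1⊕1⊕0⊕1⊕1⊕0 = 0
p16 (pos 16,17,18,19,20,21,22,23,24,25,26,27,28,29,30,31): XOR of data positions = 1⊕0⊕0⊕1⊕0⊕0⊕1⊕1⊕0⊕1⊕1⊕0⊕1⊕1⊕0 = 0
Codeword: 0001011000010110100100110110110

0001011000010110100100110110110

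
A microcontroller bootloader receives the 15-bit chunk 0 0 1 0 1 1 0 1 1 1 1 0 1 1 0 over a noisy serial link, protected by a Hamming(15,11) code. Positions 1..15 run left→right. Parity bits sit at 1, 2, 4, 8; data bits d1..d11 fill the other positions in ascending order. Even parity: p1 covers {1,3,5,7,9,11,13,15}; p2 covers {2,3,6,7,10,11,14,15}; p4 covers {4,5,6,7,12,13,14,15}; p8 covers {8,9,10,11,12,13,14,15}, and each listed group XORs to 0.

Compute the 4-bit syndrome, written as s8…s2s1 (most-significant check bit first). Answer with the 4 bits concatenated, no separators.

0011

s1 (pos 1,3,5,7,9,11,13,15): 0⊕1⊕1⊕0⊕1⊕1⊕1⊕0 = 1
s2 (pos 2,3,6,7,10,11,14,15): 0⊕1⊕1⊕0⊕1⊕1⊕1⊕0 = 1
s4 (pos 4,5,6,7,12,13,14,15): 0⊕1⊕1⊕0⊕0⊕1⊕1⊕0 = 0
s8 (pos 8,9,10,11,12,13,14,15): 1⊕1⊕1⊕1⊕0⊕1⊕1⊕0 = 0
Syndrome s8…s1 = 0011 → error at position 3.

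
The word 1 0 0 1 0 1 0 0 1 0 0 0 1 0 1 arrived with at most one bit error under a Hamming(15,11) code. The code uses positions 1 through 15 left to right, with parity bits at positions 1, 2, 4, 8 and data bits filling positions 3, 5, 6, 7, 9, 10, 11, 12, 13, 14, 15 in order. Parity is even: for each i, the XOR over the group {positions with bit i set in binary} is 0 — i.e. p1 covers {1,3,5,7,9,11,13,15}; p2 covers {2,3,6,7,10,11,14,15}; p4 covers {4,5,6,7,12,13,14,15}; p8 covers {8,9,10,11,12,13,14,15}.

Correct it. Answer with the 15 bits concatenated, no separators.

s1 (pos 1,3,5,7,9,11,13,15): 1⊕0⊕0⊕0⊕1⊕0⊕1⊕1 = 0
s2 (pos 2,3,6,7,10,11,14,15): 0⊕0⊕1⊕0⊕0⊕0⊕0⊕1 = 0
s4 (pos 4,5,6,7,12,13,14,15): 1⊕0⊕1⊕0⊕0⊕1⊕0⊕1 = 0
s8 (pos 8,9,10,11,12,13,14,15): 0⊕1⊕0⊕0⊕0⊕1⊕0⊕1 = 1
Syndrome s8…s1 = 1000 → error at position 8.
Flip position 8: 100101001000101 → 100101011000101

100101011000101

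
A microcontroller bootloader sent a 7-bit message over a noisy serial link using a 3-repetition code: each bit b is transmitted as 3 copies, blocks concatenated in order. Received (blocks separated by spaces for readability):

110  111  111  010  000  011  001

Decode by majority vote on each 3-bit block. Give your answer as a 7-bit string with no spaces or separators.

Block 1 (110): 2 ones → 1
Block 2 (111): 3 ones → 1
Block 3 (111): 3 ones → 1
Block 4 (010): 1 one → 0
Block 5 (000): 0 ones → 0
Block 6 (011): 2 ones → 1
Block 7 (001): 1 one → 0

1110010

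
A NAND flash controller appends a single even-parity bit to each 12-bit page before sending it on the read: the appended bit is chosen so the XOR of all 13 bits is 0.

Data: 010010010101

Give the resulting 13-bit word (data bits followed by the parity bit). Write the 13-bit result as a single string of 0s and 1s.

0100100101011

XOR of the 12 data bits: 0⊕1⊕0⊕0⊕1⊕0⊕0⊕1⊕0⊕1⊕0⊕1 = 1
Parity bit = 1 (so all 13 bits XOR to 0).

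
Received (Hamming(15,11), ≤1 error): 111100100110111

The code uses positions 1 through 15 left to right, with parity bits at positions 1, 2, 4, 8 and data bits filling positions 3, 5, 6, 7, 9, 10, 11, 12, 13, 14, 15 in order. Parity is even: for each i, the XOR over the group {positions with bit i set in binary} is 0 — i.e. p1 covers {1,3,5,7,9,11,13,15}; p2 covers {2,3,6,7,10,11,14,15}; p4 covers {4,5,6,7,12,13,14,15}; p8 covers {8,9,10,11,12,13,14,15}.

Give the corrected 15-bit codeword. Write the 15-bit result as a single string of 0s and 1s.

111100100110101

s1 (pos 1,3,5,7,9,11,13,15): 1⊕1⊕0⊕1⊕0⊕1⊕1⊕1 = 0
s2 (pos 2,3,6,7,10,11,14,15): 1⊕1⊕0⊕1⊕1⊕1⊕1⊕1 = 1
s4 (pos 4,5,6,7,12,13,14,15): 1⊕0⊕0⊕1⊕0⊕1⊕1⊕1 = 1
s8 (pos 8,9,10,11,12,13,14,15): 0⊕0⊕1⊕1⊕0⊕1⊕1⊕1 = 1
Syndrome s8…s1 = 1110 → error at position 14.
Flip position 14: 111100100110111 → 111100100110101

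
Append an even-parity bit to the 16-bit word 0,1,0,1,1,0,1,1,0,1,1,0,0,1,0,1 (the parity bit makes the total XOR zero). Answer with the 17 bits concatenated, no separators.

01011011011001011

XOR of the 16 data bits: 0⊕1⊕0⊕1⊕1⊕0⊕1⊕1⊕0⊕1⊕1⊕0⊕0⊕1⊕0⊕1 = 1
Parity bit = 1 (so all 17 bits XOR to 0).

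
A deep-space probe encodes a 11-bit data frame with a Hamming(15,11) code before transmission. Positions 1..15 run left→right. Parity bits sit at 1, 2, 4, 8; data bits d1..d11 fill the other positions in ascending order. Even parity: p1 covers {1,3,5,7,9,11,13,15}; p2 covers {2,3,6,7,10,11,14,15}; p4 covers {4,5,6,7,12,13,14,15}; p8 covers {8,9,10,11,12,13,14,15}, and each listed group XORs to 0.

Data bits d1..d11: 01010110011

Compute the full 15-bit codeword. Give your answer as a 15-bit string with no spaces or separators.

Place data at non-parity positions: p1 p2 0 p4 1 0 1 p8 0 1 1 0 0 1 1
p1 (pos 1,3,5,7,9,11,13,15): XOR of data positions = 0⊕1⊕1⊕0⊕1⊕0⊕1 = 0
p2 (pos 2,3,6,7,10,11,14,15): XOR of data positions = 0⊕0⊕1⊕1⊕1⊕1⊕1 = 1
p4 (pos 4,5,6,7,12,13,14,15): XOR of data positions = 1⊕0⊕1⊕0⊕0⊕1⊕1 = 0
p8 (pos 8,9,10,11,12,13,14,15): XOR of data positions = 0⊕1⊕1⊕0⊕0⊕1⊕1 = 0
Codeword: 010010100110011

010010100110011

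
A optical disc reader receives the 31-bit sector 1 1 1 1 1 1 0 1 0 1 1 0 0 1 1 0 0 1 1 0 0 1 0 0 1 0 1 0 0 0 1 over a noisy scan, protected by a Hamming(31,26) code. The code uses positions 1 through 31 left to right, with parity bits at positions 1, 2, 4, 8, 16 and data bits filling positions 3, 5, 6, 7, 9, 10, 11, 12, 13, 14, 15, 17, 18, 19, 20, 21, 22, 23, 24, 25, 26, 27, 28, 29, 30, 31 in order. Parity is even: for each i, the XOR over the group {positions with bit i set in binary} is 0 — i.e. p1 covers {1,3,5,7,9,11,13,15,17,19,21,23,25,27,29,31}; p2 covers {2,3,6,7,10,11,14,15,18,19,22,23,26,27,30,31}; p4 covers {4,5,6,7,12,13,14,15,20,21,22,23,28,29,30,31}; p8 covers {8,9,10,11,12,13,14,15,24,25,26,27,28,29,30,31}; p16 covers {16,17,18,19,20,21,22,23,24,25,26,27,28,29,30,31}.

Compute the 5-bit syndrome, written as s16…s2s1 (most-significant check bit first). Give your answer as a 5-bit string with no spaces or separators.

s1 (pos 1,3,5,7,9,11,13,15,17,19,21,23,25,27,29,31): 1⊕1⊕1⊕0⊕0⊕1⊕0⊕1⊕0⊕1⊕0⊕0⊕1⊕1⊕0⊕1 = 1
s2 (pos 2,3,6,7,10,11,14,15,18,19,22,23,26,27,30,31): 1⊕1⊕1⊕0⊕1⊕1⊕1⊕1⊕1⊕1⊕1⊕0⊕0⊕1⊕0⊕1 = 0
s4 (pos 4,5,6,7,12,13,14,15,20,21,22,23,28,29,30,31): 1⊕1⊕1⊕0⊕0⊕0⊕1⊕1⊕0⊕0⊕1⊕0⊕0⊕0⊕0⊕1 = 1
s8 (pos 8,9,10,11,12,13,14,15,24,25,26,27,28,29,30,31): 1⊕0⊕1⊕1⊕0⊕0⊕1⊕1⊕0⊕1⊕0⊕1⊕0⊕0⊕0⊕1 = 0
s16 (pos 16,17,18,19,20,21,22,23,24,25,26,27,28,29,30,31): 0⊕0⊕1⊕1⊕0⊕0⊕1⊕0⊕0⊕1⊕0⊕1⊕0⊕0⊕0⊕1 = 0
Syndrome s16…s1 = 00101 → error at position 5.

00101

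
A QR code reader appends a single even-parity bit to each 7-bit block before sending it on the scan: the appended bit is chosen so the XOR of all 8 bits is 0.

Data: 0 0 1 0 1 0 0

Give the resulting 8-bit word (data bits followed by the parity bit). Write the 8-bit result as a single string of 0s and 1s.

00101000

XOR of the 7 data bits: 0⊕0⊕1⊕0⊕1⊕0⊕0 = 0
Parity bit = 0 (so all 8 bits XOR to 0).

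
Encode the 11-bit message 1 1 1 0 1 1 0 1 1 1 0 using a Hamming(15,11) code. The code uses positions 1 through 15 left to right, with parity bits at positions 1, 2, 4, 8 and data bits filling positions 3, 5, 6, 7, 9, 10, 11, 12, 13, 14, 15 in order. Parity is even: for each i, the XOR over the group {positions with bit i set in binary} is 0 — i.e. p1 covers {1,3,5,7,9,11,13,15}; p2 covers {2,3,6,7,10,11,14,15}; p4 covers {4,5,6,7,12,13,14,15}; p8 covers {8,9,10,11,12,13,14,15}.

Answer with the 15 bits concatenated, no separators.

Place data at non-parity positions: p1 p2 1 p4 1 1 0 p8 1 1 0 1 1 1 0
p1 (pos 1,3,5,7,9,11,13,15): XOR of data positions = 1⊕1⊕0⊕1⊕0⊕1⊕0 = 0
p2 (pos 2,3,6,7,10,11,14,15): XOR of data positions = 1⊕1⊕0⊕1⊕0⊕1⊕0 = 0
p4 (pos 4,5,6,7,12,13,14,15): XOR of data positions = 1⊕1⊕0⊕1⊕1⊕1⊕0 = 1
p8 (pos 8,9,10,11,12,13,14,15): XOR of data positions = 1⊕1⊕0⊕1⊕1⊕1⊕0 = 1
Codeword: 001111011101110

001111011101110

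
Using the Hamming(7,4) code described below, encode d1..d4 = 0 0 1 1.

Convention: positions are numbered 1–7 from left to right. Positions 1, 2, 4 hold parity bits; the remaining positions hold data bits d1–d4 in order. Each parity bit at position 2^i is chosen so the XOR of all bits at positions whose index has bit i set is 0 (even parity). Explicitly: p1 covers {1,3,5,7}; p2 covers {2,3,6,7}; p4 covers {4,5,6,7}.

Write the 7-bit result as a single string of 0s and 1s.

Place data at non-parity positions: p1 p2 0 p4 0 1 1
p1 (pos 1,3,5,7): XOR of data positions = 0⊕0⊕1 = 1
p2 (pos 2,3,6,7): XOR of data positions = 0⊕1⊕1 = 0
p4 (pos 4,5,6,7): XOR of data positions = 0⊕1⊕1 = 0
Codeword: 1000011

1000011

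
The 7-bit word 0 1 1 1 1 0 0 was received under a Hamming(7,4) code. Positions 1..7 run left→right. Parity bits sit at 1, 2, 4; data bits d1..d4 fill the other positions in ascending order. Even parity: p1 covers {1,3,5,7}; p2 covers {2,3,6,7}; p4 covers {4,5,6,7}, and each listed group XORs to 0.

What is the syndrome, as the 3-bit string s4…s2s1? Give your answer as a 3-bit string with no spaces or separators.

s1 (pos 1,3,5,7): 0⊕1⊕1⊕0 = 0
s2 (pos 2,3,6,7): 1⊕1⊕0⊕0 = 0
s4 (pos 4,5,6,7): 1⊕1⊕0⊕0 = 0
Syndrome s4…s1 = 000 → no error.

000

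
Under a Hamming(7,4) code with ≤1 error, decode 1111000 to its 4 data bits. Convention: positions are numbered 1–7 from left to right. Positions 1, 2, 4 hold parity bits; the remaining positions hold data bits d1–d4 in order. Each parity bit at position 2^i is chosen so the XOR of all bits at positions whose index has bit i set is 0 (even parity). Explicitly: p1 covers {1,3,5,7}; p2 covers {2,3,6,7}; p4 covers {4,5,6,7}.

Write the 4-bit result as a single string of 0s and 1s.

s1 (pos 1,3,5,7): 1⊕1⊕0⊕0 = 0
s2 (pos 2,3,6,7): 1⊕1⊕0⊕0 = 0
s4 (pos 4,5,6,7): 1⊕0⊕0⊕0 = 1
Syndrome s4…s1 = 100 → error at position 4.
Flip position 4: 1111000 → 1110000
Read data bits from positions 3,5,6,7: 1000

1000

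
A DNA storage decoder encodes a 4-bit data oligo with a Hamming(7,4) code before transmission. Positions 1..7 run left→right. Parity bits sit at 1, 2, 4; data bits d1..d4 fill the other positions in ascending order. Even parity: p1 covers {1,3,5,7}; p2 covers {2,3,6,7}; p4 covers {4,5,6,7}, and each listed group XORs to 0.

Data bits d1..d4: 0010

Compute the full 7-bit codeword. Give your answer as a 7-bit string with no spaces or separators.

Place data at non-parity positions: p1 p2 0 p4 0 1 0
p1 (pos 1,3,5,7): XOR of data positions = 0⊕0⊕0 = 0
p2 (pos 2,3,6,7): XOR of data positions = 0⊕1⊕0 = 1
p4 (pos 4,5,6,7): XOR of data positions = 0⊕1⊕0 = 1
Codeword: 0101010

0101010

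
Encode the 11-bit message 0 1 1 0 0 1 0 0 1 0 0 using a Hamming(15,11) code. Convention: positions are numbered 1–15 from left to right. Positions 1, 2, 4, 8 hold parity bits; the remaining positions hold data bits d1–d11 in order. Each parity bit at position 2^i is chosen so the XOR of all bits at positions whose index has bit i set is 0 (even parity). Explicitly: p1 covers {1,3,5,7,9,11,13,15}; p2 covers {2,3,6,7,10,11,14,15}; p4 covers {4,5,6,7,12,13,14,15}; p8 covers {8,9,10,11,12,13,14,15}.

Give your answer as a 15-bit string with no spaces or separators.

Place data at non-parity positions: p1 p2 0 p4 1 1 0 p8 0 1 0 0 1 0 0
p1 (pos 1,3,5,7,9,11,13,15): XOR of data positions = 0⊕1⊕0⊕0⊕0⊕1⊕0 = 0
p2 (pos 2,3,6,7,10,11,14,15): XOR of data positions = 0⊕1⊕0⊕1⊕0⊕0⊕0 = 0
p4 (pos 4,5,6,7,12,13,14,15): XOR of data positions = 1⊕1⊕0⊕0⊕1⊕0⊕0 = 1
p8 (pos 8,9,10,11,12,13,14,15): XOR of data positions = 0⊕1⊕0⊕0⊕1⊕0⊕0 = 0
Codeword: 000111000100100

000111000100100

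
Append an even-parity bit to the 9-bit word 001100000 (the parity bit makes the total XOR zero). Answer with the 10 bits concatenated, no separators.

XOR of the 9 data bits: 0⊕0⊕1⊕1⊕0⊕0⊕0⊕0⊕0 = 0
Parity bit = 0 (so all 10 bits XOR to 0).

0011000000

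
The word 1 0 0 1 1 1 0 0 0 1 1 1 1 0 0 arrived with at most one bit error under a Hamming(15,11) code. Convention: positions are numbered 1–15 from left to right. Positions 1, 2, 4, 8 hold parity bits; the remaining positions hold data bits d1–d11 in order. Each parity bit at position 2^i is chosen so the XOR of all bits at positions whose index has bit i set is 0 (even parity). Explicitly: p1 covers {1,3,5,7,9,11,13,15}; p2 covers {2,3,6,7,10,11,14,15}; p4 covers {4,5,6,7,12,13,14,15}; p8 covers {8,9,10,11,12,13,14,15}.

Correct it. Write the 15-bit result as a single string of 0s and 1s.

100110000111100

s1 (pos 1,3,5,7,9,11,13,15): 1⊕0⊕1⊕0⊕0⊕1⊕1⊕0 = 0
s2 (pos 2,3,6,7,10,11,14,15): 0⊕0⊕1⊕0⊕1⊕1⊕0⊕0 = 1
s4 (pos 4,5,6,7,12,13,14,15): 1⊕1⊕1⊕0⊕1⊕1⊕0⊕0 = 1
s8 (pos 8,9,10,11,12,13,14,15): 0⊕0⊕1⊕1⊕1⊕1⊕0⊕0 = 0
Syndrome s8…s1 = 0110 → error at position 6.
Flip position 6: 100111000111100 → 100110000111100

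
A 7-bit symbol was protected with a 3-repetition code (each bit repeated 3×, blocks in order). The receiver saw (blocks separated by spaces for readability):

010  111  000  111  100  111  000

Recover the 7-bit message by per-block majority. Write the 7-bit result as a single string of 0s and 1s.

0101010

Block 1 (010): 1 one → 0
Block 2 (111): 3 ones → 1
Block 3 (000): 0 ones → 0
Block 4 (111): 3 ones → 1
Block 5 (100): 1 one → 0
Block 6 (111): 3 ones → 1
Block 7 (000): 0 ones → 0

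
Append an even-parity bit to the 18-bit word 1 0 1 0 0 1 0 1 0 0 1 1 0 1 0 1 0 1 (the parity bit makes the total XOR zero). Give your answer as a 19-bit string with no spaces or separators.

XOR of the 18 data bits: 1⊕0⊕1⊕0⊕0⊕1⊕0⊕1⊕0⊕0⊕1⊕1⊕0⊕1⊕0⊕1⊕0⊕1 = 1
Parity bit = 1 (so all 19 bits XOR to 0).

1010010100110101011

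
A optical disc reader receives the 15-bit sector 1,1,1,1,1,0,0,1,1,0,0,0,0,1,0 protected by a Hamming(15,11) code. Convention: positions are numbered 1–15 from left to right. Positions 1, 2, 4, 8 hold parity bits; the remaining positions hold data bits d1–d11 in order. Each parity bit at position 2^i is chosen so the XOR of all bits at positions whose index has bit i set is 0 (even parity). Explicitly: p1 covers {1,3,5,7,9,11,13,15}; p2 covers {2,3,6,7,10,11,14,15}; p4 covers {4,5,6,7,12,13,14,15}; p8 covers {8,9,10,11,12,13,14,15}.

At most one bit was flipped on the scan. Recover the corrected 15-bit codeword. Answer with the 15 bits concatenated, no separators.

s1 (pos 1,3,5,7,9,11,13,15): 1⊕1⊕1⊕0⊕1⊕0⊕0⊕0 = 0
s2 (pos 2,3,6,7,10,11,14,15): 1⊕1⊕0⊕0⊕0⊕0⊕1⊕0 = 1
s4 (pos 4,5,6,7,12,13,14,15): 1⊕1⊕0⊕0⊕0⊕0⊕1⊕0 = 1
s8 (pos 8,9,10,11,12,13,14,15): 1⊕1⊕0⊕0⊕0⊕0⊕1⊕0 = 1
Syndrome s8…s1 = 1110 → error at position 14.
Flip position 14: 111110011000010 → 111110011000000

111110011000000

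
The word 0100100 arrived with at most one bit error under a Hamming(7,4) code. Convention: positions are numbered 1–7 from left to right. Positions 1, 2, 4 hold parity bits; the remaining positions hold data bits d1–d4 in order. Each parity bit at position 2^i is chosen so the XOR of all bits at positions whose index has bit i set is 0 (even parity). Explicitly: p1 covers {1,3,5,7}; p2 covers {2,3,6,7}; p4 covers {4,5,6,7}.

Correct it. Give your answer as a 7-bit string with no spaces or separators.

0100101

s1 (pos 1,3,5,7): 0⊕0⊕1⊕0 = 1
s2 (pos 2,3,6,7): 1⊕0⊕0⊕0 = 1
s4 (pos 4,5,6,7): 0⊕1⊕0⊕0 = 1
Syndrome s4…s1 = 111 → error at position 7.
Flip position 7: 0100100 → 0100101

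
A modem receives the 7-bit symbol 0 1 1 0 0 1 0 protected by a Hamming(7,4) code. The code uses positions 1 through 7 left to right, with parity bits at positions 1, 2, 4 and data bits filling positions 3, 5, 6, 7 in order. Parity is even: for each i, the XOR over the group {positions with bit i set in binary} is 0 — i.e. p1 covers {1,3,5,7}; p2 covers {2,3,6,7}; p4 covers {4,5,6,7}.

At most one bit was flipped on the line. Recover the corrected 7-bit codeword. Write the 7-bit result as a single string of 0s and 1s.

s1 (pos 1,3,5,7): 0⊕1⊕0⊕0 = 1
s2 (pos 2,3,6,7): 1⊕1⊕1⊕0 = 1
s4 (pos 4,5,6,7): 0⊕0⊕1⊕0 = 1
Syndrome s4…s1 = 111 → error at position 7.
Flip position 7: 0110010 → 0110011

0110011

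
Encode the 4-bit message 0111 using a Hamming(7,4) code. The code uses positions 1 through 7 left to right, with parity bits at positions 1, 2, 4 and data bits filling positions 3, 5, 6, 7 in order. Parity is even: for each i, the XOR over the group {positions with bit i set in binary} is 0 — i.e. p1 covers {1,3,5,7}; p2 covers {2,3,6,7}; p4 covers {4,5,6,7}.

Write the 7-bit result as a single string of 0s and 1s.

0001111

Place data at non-parity positions: p1 p2 0 p4 1 1 1
p1 (pos 1,3,5,7): XOR of data positions = 0⊕1⊕1 = 0
p2 (pos 2,3,6,7): XOR of data positions = 0⊕1⊕1 = 0
p4 (pos 4,5,6,7): XOR of data positions = 1⊕1⊕1 = 1
Codeword: 0001111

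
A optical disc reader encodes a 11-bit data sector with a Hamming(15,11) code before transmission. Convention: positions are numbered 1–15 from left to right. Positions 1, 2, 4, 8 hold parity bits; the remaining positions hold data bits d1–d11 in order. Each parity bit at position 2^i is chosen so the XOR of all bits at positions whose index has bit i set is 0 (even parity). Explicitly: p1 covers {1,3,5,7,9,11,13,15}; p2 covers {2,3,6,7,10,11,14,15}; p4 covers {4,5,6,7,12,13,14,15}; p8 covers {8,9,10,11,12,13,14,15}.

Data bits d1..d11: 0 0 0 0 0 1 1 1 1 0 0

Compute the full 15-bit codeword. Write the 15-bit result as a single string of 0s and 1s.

000000000111100

Place data at non-parity positions: p1 p2 0 p4 0 0 0 p8 0 1 1 1 1 0 0
p1 (pos 1,3,5,7,9,11,13,15): XOR of data positions = 0⊕0⊕0⊕0⊕1⊕1⊕0 = 0
p2 (pos 2,3,6,7,10,11,14,15): XOR of data positions = 0⊕0⊕0⊕1⊕1⊕0⊕0 = 0
p4 (pos 4,5,6,7,12,13,14,15): XOR of data positions = 0⊕0⊕0⊕1⊕1⊕0⊕0 = 0
p8 (pos 8,9,10,11,12,13,14,15): XOR of data positions = 0⊕1⊕1⊕1⊕1⊕0⊕0 = 0
Codeword: 000000000111100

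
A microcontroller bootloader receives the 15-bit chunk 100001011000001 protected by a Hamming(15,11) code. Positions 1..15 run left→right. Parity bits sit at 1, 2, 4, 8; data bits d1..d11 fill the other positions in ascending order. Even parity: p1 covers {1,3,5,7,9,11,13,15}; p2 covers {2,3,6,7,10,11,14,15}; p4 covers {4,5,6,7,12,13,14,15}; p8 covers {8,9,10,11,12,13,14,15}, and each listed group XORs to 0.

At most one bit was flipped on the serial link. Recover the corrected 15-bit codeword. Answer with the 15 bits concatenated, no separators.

s1 (pos 1,3,5,7,9,11,13,15): 1⊕0⊕0⊕0⊕1⊕0⊕0⊕1 = 1
s2 (pos 2,3,6,7,10,11,14,15): 0⊕0⊕1⊕0⊕0⊕0⊕0⊕1 = 0
s4 (pos 4,5,6,7,12,13,14,15): 0⊕0⊕1⊕0⊕0⊕0⊕0⊕1 = 0
s8 (pos 8,9,10,11,12,13,14,15): 1⊕1⊕0⊕0⊕0⊕0⊕0⊕1 = 1
Syndrome s8…s1 = 1001 → error at position 9.
Flip position 9: 100001011000001 → 100001010000001

100001010000001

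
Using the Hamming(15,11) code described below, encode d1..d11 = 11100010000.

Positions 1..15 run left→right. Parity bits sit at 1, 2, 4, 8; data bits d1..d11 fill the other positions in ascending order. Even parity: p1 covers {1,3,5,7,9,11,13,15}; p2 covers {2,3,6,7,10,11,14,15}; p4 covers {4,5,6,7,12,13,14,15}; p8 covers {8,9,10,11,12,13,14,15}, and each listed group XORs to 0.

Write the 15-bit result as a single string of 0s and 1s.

111011010010000

Place data at non-parity positions: p1 p2 1 p4 1 1 0 p8 0 0 1 0 0 0 0
p1 (pos 1,3,5,7,9,11,13,15): XOR of data positions = 1⊕1⊕0⊕0⊕1⊕0⊕0 = 1
p2 (pos 2,3,6,7,10,11,14,15): XOR of data positions = 1⊕1⊕0⊕0⊕1⊕0⊕0 = 1
p4 (pos 4,5,6,7,12,13,14,15): XOR of data positions = 1⊕1⊕0⊕0⊕0⊕0⊕0 = 0
p8 (pos 8,9,10,11,12,13,14,15): XOR of data positions = 0⊕0⊕1⊕0⊕0⊕0⊕0 = 1
Codeword: 111011010010000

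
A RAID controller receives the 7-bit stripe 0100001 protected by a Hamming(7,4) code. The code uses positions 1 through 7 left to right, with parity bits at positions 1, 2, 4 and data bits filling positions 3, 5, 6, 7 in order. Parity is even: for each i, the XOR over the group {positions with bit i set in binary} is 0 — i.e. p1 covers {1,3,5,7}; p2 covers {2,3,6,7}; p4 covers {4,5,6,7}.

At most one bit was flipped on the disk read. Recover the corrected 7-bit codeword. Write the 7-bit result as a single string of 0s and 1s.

s1 (pos 1,3,5,7): 0⊕0⊕0⊕1 = 1
s2 (pos 2,3,6,7): 1⊕0⊕0⊕1 = 0
s4 (pos 4,5,6,7): 0⊕0⊕0⊕1 = 1
Syndrome s4…s1 = 101 → error at position 5.
Flip position 5: 0100001 → 0100101

0100101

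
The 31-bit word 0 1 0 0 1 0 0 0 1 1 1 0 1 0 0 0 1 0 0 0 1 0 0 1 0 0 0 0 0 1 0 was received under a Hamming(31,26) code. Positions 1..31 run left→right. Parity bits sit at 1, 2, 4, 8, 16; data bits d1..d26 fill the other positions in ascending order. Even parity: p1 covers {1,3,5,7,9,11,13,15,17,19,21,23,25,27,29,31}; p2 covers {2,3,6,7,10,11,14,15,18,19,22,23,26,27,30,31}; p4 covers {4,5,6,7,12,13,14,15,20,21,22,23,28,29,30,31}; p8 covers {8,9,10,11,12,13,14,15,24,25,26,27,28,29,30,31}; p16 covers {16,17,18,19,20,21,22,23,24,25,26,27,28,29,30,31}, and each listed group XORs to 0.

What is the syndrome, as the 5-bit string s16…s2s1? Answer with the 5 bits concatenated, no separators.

00000

s1 (pos 1,3,5,7,9,11,13,15,17,19,21,23,25,27,29,31): 0⊕0⊕1⊕0⊕1⊕1⊕1⊕0⊕1⊕0⊕1⊕0⊕0⊕0⊕0⊕0 = 0
s2 (pos 2,3,6,7,10,11,14,15,18,19,22,23,26,27,30,31): 1⊕0⊕0⊕0⊕1⊕1⊕0⊕0⊕0⊕0⊕0⊕0⊕0⊕0⊕1⊕0 = 0
s4 (pos 4,5,6,7,12,13,14,15,20,21,22,23,28,29,30,31): 0⊕1⊕0⊕0⊕0⊕1⊕0⊕0⊕0⊕1⊕0⊕0⊕0⊕0⊕1⊕0 = 0
s8 (pos 8,9,10,11,12,13,14,15,24,25,26,27,28,29,30,31): 0⊕1⊕1⊕1⊕0⊕1⊕0⊕0⊕1⊕0⊕0⊕0⊕0⊕0⊕1⊕0 = 0
s16 (pos 16,17,18,19,20,21,22,23,24,25,26,27,28,29,30,31): 0⊕1⊕0⊕0⊕0⊕1⊕0⊕0⊕1⊕0⊕0⊕0⊕0⊕0⊕1⊕0 = 0
Syndrome s16…s1 = 00000 → no error.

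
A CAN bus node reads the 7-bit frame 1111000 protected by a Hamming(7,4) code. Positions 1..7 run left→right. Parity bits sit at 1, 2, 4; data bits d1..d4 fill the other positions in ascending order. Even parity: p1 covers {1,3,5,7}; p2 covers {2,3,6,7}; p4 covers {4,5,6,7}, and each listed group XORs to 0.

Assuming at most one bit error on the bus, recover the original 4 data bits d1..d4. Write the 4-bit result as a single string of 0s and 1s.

s1 (pos 1,3,5,7): 1⊕1⊕0⊕0 = 0
s2 (pos 2,3,6,7): 1⊕1⊕0⊕0 = 0
s4 (pos 4,5,6,7): 1⊕0⊕0⊕0 = 1
Syndrome s4…s1 = 100 → error at position 4.
Flip position 4: 1111000 → 1110000
Read data bits from positions 3,5,6,7: 1000

1000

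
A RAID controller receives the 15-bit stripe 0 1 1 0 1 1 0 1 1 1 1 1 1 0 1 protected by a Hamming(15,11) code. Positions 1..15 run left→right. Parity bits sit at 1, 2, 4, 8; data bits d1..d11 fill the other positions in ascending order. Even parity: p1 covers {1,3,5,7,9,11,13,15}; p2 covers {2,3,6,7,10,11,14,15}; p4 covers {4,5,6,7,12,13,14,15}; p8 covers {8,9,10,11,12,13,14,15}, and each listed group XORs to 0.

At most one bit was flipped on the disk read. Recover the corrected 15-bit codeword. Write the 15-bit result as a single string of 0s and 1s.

011011011110101

s1 (pos 1,3,5,7,9,11,13,15): 0⊕1⊕1⊕0⊕1⊕1⊕1⊕1 = 0
s2 (pos 2,3,6,7,10,11,14,15): 1⊕1⊕1⊕0⊕1⊕1⊕0⊕1 = 0
s4 (pos 4,5,6,7,12,13,14,15): 0⊕1⊕1⊕0⊕1⊕1⊕0⊕1 = 1
s8 (pos 8,9,10,11,12,13,14,15): 1⊕1⊕1⊕1⊕1⊕1⊕0⊕1 = 1
Syndrome s8…s1 = 1100 → error at position 12.
Flip position 12: 011011011111101 → 011011011110101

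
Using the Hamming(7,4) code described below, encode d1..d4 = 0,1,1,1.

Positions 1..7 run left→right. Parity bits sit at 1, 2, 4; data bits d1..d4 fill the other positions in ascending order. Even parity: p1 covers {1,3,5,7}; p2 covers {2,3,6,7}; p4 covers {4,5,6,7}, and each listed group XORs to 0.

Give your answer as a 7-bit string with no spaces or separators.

0001111

Place data at non-parity positions: p1 p2 0 p4 1 1 1
p1 (pos 1,3,5,7): XOR of data positions = 0⊕1⊕1 = 0
p2 (pos 2,3,6,7): XOR of data positions = 0⊕1⊕1 = 0
p4 (pos 4,5,6,7): XOR of data positions = 1⊕1⊕1 = 1
Codeword: 0001111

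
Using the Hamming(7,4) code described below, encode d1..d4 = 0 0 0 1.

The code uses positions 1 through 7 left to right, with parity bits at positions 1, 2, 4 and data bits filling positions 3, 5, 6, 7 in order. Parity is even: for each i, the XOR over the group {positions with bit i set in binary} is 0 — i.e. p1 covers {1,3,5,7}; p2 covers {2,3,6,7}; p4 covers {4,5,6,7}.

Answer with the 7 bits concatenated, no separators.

1101001

Place data at non-parity positions: p1 p2 0 p4 0 0 1
p1 (pos 1,3,5,7): XOR of data positions = 0⊕0⊕1 = 1
p2 (pos 2,3,6,7): XOR of data positions = 0⊕0⊕1 = 1
p4 (pos 4,5,6,7): XOR of data positions = 0⊕0⊕1 = 1
Codeword: 1101001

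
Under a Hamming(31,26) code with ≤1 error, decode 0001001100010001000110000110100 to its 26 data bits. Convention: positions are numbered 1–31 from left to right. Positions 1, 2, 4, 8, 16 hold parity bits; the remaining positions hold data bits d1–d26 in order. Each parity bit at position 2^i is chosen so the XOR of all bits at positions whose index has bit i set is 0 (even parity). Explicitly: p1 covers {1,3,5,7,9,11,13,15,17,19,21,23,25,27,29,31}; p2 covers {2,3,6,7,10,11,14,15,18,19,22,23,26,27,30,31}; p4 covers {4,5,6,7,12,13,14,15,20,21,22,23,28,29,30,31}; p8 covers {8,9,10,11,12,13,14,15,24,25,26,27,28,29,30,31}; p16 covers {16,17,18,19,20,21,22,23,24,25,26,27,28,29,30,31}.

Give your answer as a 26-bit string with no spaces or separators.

s1 (pos 1,3,5,7,9,11,13,15,17,19,21,23,25,27,29,31): 0⊕0⊕0⊕1⊕0⊕0⊕0⊕0⊕0⊕0⊕1⊕0⊕0⊕1⊕1⊕0 = 0
s2 (pos 2,3,6,7,10,11,14,15,18,19,22,23,26,27,30,31): 0⊕0⊕0⊕1⊕0⊕0⊕0⊕0⊕0⊕0⊕0⊕0⊕1⊕1⊕0⊕0 = 1
s4 (pos 4,5,6,7,12,13,14,15,20,21,22,23,28,29,30,31): 1⊕0⊕0⊕1⊕1⊕0⊕0⊕0⊕1⊕1⊕0⊕0⊕0⊕1⊕0⊕0 = 0
s8 (pos 8,9,10,11,12,13,14,15,24,25,26,27,28,29,30,31): 1⊕0⊕0⊕0⊕1⊕0⊕0⊕0⊕0⊕0⊕1⊕1⊕0⊕1⊕0⊕0 = 1
s16 (pos 16,17,18,19,20,21,22,23,24,25,26,27,28,29,30,31): 1⊕0⊕0⊕0⊕1⊕1⊕0⊕0⊕0⊕0⊕1⊕1⊕0⊕1⊕0⊕0 = 0
Syndrome s16…s1 = 01010 → error at position 10.
Flip position 10: 0001001100010001000110000110100 → 0001001101010001000110000110100
Read data bits from positions 3,5,6,7,9,10,11,12,13,14,15,17,18,19,20,21,22,23,24,25,26,27,28,29,30,31: 00010101000000110000110100

00010101000000110000110100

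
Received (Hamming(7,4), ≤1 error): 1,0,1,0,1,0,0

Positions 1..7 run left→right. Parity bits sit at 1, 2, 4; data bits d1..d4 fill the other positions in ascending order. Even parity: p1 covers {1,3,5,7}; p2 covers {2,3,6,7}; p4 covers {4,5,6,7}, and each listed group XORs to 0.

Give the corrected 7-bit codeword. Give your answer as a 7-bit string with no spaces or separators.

1010101

s1 (pos 1,3,5,7): 1⊕1⊕1⊕0 = 1
s2 (pos 2,3,6,7): 0⊕1⊕0⊕0 = 1
s4 (pos 4,5,6,7): 0⊕1⊕0⊕0 = 1
Syndrome s4…s1 = 111 → error at position 7.
Flip position 7: 1010100 → 1010101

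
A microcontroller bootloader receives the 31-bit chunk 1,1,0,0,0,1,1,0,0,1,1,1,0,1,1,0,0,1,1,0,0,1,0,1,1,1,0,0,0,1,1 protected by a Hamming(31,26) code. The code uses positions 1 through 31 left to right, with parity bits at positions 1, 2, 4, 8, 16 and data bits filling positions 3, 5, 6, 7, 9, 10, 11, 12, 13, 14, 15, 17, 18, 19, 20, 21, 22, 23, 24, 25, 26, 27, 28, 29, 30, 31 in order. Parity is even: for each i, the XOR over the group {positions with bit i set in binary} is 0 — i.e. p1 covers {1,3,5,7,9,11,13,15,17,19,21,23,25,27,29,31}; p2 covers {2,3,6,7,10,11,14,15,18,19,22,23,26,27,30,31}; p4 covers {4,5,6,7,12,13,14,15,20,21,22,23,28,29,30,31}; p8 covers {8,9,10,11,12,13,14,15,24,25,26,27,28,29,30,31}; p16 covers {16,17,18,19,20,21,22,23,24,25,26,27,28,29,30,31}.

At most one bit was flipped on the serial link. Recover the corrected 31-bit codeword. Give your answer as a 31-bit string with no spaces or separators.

s1 (pos 1,3,5,7,9,11,13,15,17,19,21,23,25,27,29,31): 1⊕0⊕0⊕1⊕0⊕1⊕0⊕1⊕0⊕1⊕0⊕0⊕1⊕0⊕0⊕1 = 1
s2 (pos 2,3,6,7,10,11,14,15,18,19,22,23,26,27,30,31): 1⊕0⊕1⊕1⊕1⊕1⊕1⊕1⊕1⊕1⊕1⊕0⊕1⊕0⊕1⊕1 = 1
s4 (pos 4,5,6,7,12,13,14,15,20,21,22,23,28,29,30,31): 0⊕0⊕1⊕1⊕1⊕0⊕1⊕1⊕0⊕0⊕1⊕0⊕0⊕0⊕1⊕1 = 0
s8 (pos 8,9,10,11,12,13,14,15,24,25,26,27,28,29,30,31): 0⊕0⊕1⊕1⊕1⊕0⊕1⊕1⊕1⊕1⊕1⊕0⊕0⊕0⊕1⊕1 = 0
s16 (pos 16,17,18,19,20,21,22,23,24,25,26,27,28,29,30,31): 0⊕0⊕1⊕1⊕0⊕0⊕1⊕0⊕1⊕1⊕1⊕0⊕0⊕0⊕1⊕1 = 0
Syndrome s16…s1 = 00011 → error at position 3.
Flip position 3: 1100011001110110011001011100011 → 1110011001110110011001011100011

1110011001110110011001011100011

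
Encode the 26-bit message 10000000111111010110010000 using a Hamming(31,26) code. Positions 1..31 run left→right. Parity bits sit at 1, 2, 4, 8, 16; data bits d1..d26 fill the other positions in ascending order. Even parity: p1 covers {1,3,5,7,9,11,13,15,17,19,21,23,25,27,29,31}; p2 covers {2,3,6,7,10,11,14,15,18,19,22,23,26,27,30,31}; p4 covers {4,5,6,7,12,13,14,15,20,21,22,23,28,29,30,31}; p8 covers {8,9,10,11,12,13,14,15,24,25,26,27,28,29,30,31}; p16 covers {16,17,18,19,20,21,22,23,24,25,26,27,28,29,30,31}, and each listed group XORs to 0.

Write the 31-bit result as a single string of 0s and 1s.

Place data at non-parity positions: p1 p2 1 p4 0 0 0 p8 0 0 0 0 1 1 1 p16 1 1 1 0 1 0 1 1 0 0 1 0 0 0 0
p1 (pos 1,3,5,7,9,11,13,15,17,19,21,23,25,27,29,31): XOR of data positions = 1⊕0⊕0⊕0⊕0⊕1⊕1⊕1⊕1⊕1⊕1⊕0⊕1⊕0⊕0 = 0
p2 (pos 2,3,6,7,10,11,14,15,18,19,22,23,26,27,30,31): XOR of data positions = 1⊕0⊕0⊕0⊕0⊕1⊕1⊕1⊕1⊕0⊕1⊕0⊕1⊕0⊕0 = 1
p4 (pos 4,5,6,7,12,13,14,15,20,21,22,23,28,29,30,31): XOR of data positions = 0⊕0⊕0⊕0⊕1⊕1⊕1⊕0⊕1⊕0⊕1⊕0⊕0⊕0⊕0 = 1
p8 (pos 8,9,10,11,12,13,14,15,24,25,26,27,28,29,30,31): XOR of data positions = 0⊕0⊕0⊕0⊕1⊕1⊕1⊕1⊕0⊕0⊕1⊕0⊕0⊕0⊕0 = 1
p16 (pos 16,17,18,19,20,21,22,23,24,25,26,27,28,29,30,31): XOR of data positions = 1⊕1⊕1⊕0⊕1⊕0⊕1⊕1⊕0⊕0⊕1⊕0⊕0⊕0⊕0 = 1
Codeword: 0111000100001111111010110010000

0111000100001111111010110010000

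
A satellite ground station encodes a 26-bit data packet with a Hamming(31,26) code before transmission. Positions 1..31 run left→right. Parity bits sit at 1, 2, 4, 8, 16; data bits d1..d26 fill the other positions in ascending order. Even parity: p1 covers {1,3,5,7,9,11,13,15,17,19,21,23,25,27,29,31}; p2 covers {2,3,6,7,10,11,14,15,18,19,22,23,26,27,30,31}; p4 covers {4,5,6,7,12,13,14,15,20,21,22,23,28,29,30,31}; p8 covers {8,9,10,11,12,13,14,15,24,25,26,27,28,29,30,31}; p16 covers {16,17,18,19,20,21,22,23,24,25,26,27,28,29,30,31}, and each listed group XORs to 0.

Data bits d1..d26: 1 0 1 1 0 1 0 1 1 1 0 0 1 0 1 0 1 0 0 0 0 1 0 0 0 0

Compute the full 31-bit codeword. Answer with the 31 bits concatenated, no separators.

0011011101011100010101000010000

Place data at non-parity positions: p1 p2 1 p4 0 1 1 p8 0 1 0 1 1 1 0 p16 0 1 0 1 0 1 0 0 0 0 1 0 0 0 0
p1 (pos 1,3,5,7,9,11,13,15,17,19,21,23,25,27,29,31): XOR of data positions = 1⊕0⊕1⊕0⊕0⊕1⊕0⊕0⊕0⊕0⊕0⊕0⊕1⊕0⊕0 = 0
p2 (pos 2,3,6,7,10,11,14,15,18,19,22,23,26,27,30,31): XOR of data positions = 1⊕1⊕1⊕1⊕0⊕1⊕0⊕1⊕0⊕1⊕0⊕0⊕1⊕0⊕0 = 0
p4 (pos 4,5,6,7,12,13,14,15,20,21,22,23,28,29,30,31): XOR of data positions = 0⊕1⊕1⊕1⊕1⊕1⊕0⊕1⊕0⊕1⊕0⊕0⊕0⊕0⊕0 = 1
p8 (pos 8,9,10,11,12,13,14,15,24,25,26,27,28,29,30,31): XOR of data positions = 0⊕1⊕0⊕1⊕1⊕1⊕0⊕0⊕0⊕0⊕1⊕0⊕0⊕0⊕0 = 1
p16 (pos 16,17,18,19,20,21,22,23,24,25,26,27,28,29,30,31): XOR of data positions = 0⊕1⊕0⊕1⊕0⊕1⊕0⊕0⊕0⊕0⊕1⊕0⊕0⊕0⊕0 = 0
Codeword: 0011011101011100010101000010000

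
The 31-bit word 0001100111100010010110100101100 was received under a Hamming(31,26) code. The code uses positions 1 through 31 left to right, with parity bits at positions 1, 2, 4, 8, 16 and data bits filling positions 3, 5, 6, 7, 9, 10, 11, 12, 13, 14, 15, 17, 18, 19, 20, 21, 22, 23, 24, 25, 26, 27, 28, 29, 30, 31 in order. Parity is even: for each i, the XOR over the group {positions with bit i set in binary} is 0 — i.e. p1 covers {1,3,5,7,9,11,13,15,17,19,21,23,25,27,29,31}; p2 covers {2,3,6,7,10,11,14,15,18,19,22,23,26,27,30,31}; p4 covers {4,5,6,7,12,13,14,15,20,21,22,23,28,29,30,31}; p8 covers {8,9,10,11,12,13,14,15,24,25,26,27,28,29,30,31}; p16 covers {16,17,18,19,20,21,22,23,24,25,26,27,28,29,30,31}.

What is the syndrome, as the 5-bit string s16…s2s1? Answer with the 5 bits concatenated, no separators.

s1 (pos 1,3,5,7,9,11,13,15,17,19,21,23,25,27,29,31): 0⊕0⊕1⊕0⊕1⊕1⊕0⊕1⊕0⊕0⊕1⊕1⊕0⊕0⊕1⊕0 = 1
s2 (pos 2,3,6,7,10,11,14,15,18,19,22,23,26,27,30,31): 0⊕0⊕0⊕0⊕1⊕1⊕0⊕1⊕1⊕0⊕0⊕1⊕1⊕0⊕0⊕0 = 0
s4 (pos 4,5,6,7,12,13,14,15,20,21,22,23,28,29,30,31): 1⊕1⊕0⊕0⊕0⊕0⊕0⊕1⊕1⊕1⊕0⊕1⊕1⊕1⊕0⊕0 = 0
s8 (pos 8,9,10,11,12,13,14,15,24,25,26,27,28,29,30,31): 1⊕1⊕1⊕1⊕0⊕0⊕0⊕1⊕0⊕0⊕1⊕0⊕1⊕1⊕0⊕0 = 0
s16 (pos 16,17,18,19,20,21,22,23,24,25,26,27,28,29,30,31): 0⊕0⊕1⊕0⊕1⊕1⊕0⊕1⊕0⊕0⊕1⊕0⊕1⊕1⊕0⊕0 = 1
Syndrome s16…s1 = 10001 → error at position 17.

10001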